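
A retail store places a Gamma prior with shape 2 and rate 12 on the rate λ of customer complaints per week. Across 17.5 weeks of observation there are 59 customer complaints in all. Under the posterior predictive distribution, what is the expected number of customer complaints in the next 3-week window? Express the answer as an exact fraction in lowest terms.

366/59

Total count 59 over total exposure 17.5 weeks.
Posterior: α' = 2 + 59 = 61, β' = 12 + 17.5 = 59/2.
Predictive mean over a 3-week window = T·E[λ|data] = 3·61/(59/2) = 366/59.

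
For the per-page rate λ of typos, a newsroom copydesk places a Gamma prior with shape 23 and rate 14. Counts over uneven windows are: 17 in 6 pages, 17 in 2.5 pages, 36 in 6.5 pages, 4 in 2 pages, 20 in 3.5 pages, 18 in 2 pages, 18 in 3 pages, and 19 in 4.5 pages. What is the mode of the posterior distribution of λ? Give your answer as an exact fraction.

171/44

Total count: 17 + 17 + 36 + 4 + 20 + 18 + 18 + 19 = 149.
Total exposure: 6 + 2.5 + 6.5 + 2 + 3.5 + 2 + 3 + 4.5 = 30 pages.
By Gamma–Poisson conjugacy, the posterior is Gamma(α + Σx, β + Σt) = Gamma(23 + 149, 14 + 30) = Gamma(172, 44).
Posterior mode = (α'−1)/β' = 171/44.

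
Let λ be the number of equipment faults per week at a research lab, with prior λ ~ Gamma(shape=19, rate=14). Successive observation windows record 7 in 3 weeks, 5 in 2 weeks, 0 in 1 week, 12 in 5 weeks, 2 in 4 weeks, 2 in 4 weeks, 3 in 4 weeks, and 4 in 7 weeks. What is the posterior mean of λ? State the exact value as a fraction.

27/22

Total count: 7 + 5 + 0 + 12 + 2 + 2 + 3 + 4 = 35.
Total exposure: 3 + 2 + 1 + 5 + 4 + 4 + 4 + 7 = 30 weeks.
By Gamma–Poisson conjugacy, the posterior is Gamma(α + Σx, β + Σt) = Gamma(19 + 35, 14 + 30) = Gamma(54, 44).
Posterior mean = α'/β' = 54/44 = 27/22.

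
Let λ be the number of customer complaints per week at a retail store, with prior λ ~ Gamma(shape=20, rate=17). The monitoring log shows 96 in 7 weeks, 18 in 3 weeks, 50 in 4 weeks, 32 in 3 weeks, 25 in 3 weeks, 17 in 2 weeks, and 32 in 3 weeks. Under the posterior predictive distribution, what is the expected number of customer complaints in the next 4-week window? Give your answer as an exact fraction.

580/21

Total count: 96 + 18 + 50 + 32 + 25 + 17 + 32 = 270.
Total exposure: 7 + 3 + 4 + 3 + 3 + 2 + 3 = 25 weeks.
By Gamma–Poisson conjugacy, the posterior is Gamma(α + Σx, β + Σt) = Gamma(20 + 270, 17 + 25) = Gamma(290, 42).
Predictive mean over a 4-week window = T·E[λ|data] = 4·290/42 = 580/21.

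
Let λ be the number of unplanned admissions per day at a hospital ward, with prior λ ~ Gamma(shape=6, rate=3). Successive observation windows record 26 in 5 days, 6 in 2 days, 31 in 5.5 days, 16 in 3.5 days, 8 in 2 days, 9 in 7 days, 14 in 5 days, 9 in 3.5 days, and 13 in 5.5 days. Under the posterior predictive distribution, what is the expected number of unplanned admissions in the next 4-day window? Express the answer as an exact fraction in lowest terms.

Total count: 26 + 6 + 31 + 16 + 8 + 9 + 14 + 9 + 13 = 132.
Total exposure: 5 + 2 + 5.5 + 3.5 + 2 + 7 + 5 + 3.5 + 5.5 = 39 days.
Posterior: α' = 6 + 132 = 138, β' = 3 + 39 = 42.
Predictive mean over a 4-day window = T·E[λ|data] = 4·138/42 = 92/7.

92/7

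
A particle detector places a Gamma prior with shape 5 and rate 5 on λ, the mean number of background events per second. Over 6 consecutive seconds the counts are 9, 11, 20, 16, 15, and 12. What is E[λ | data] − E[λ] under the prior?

Total count: 9 + 11 + 20 + 16 + 15 + 12 = 83.
Total exposure: 6 seconds.
Gamma(α, β) with Poisson data over total exposure Σt gives posterior Gamma(α+Σx, β+Σt) = Gamma(88, 11).
Posterior mean = 88/11 = 8; prior mean = 5/5 = 1. Difference = 8 − 1 = 7.

7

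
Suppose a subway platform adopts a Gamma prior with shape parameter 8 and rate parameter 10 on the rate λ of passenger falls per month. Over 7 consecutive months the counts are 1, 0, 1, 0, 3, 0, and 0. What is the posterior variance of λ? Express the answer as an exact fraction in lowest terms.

13/289

Total count: 1 + 0 + 1 + 0 + 3 + 0 + 0 = 5.
Total exposure: 7 months.
The Gamma prior is conjugate for the Poisson rate, so λ | data ~ Gamma(8+5, 10+7) = Gamma(13, 17).
Posterior variance = α'/β'² = 13/289.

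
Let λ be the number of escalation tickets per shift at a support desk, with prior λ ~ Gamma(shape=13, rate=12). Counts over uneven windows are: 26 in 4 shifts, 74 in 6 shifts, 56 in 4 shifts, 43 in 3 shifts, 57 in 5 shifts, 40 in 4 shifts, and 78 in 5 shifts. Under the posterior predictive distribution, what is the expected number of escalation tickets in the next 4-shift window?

Total count: 26 + 74 + 56 + 43 + 57 + 40 + 78 = 374.
Total exposure: 4 + 6 + 4 + 3 + 5 + 4 + 5 = 31 shifts.
By Gamma–Poisson conjugacy, the posterior is Gamma(α + Σx, β + Σt) = Gamma(13 + 374, 12 + 31) = Gamma(387, 43).
Predictive mean over a 4-shift window = T·E[λ|data] = 4·387/43 = 36.

36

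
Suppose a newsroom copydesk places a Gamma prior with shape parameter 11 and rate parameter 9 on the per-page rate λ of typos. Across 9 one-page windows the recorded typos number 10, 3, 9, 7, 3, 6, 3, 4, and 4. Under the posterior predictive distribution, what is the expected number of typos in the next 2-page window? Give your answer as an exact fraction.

20/3

Total count: 10 + 3 + 9 + 7 + 3 + 6 + 3 + 4 + 4 = 49.
Total exposure: 9 pages.
Conjugate update: add total count to the shape and total exposure to the rate, giving Gamma(60, 18).
Predictive mean over a 2-page window = T·E[λ|data] = 2·60/18 = 20/3.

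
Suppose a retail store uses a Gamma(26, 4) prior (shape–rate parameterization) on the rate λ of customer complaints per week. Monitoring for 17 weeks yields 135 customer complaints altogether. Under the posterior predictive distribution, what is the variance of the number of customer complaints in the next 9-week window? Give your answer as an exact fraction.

Total count 135 over total exposure 17 weeks.
Gamma(α, β) with Poisson data over total exposure Σt gives posterior Gamma(α+Σx, β+Σt) = Gamma(161, 21).
The posterior predictive for a window of length T is Negative Binomial with variance T·α'·(β'+T)/β'² = 9·161·30/441 = 690/7.

690/7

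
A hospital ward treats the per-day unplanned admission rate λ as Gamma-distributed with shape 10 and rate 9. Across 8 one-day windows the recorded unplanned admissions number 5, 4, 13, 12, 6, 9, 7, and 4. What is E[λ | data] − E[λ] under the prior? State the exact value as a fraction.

460/153

Total count: 5 + 4 + 13 + 12 + 6 + 9 + 7 + 4 = 60.
Total exposure: 8 days.
Gamma(α, β) with Poisson data over total exposure Σt gives posterior Gamma(α+Σx, β+Σt) = Gamma(70, 17).
Posterior mean = 70/17 = 70/17; prior mean = 10/9 = 10/9. Difference = 70/17 − 10/9 = 460/153.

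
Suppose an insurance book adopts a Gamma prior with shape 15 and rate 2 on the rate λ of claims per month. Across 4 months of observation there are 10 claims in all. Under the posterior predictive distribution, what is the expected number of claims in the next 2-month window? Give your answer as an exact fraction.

Total count 10 over total exposure 4 months.
Conjugate update: add total count to the shape and total exposure to the rate, giving Gamma(25, 6).
Predictive mean over a 2-month window = T·E[λ|data] = 2·25/6 = 25/3.

25/3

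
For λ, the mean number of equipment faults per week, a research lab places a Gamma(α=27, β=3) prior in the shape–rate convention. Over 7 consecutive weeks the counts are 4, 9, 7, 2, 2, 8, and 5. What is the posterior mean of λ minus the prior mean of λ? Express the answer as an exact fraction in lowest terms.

Total count: 4 + 9 + 7 + 2 + 2 + 8 + 5 = 37.
Total exposure: 7 weeks.
Conjugate update: add total count to the shape and total exposure to the rate, giving Gamma(64, 10).
Posterior mean = 64/10 = 32/5; prior mean = 27/3 = 9. Difference = 32/5 − 9 = -13/5.

-13/5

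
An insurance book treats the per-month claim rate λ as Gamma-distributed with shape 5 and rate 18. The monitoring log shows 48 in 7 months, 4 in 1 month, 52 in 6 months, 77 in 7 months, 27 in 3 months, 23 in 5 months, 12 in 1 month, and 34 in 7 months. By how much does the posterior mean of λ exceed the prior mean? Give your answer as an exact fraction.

Total count: 48 + 4 + 52 + 77 + 27 + 23 + 12 + 34 = 277.
Total exposure: 7 + 1 + 6 + 7 + 3 + 5 + 1 + 7 = 37 months.
By Gamma–Poisson conjugacy, the posterior is Gamma(α + Σx, β + Σt) = Gamma(5 + 277, 18 + 37) = Gamma(282, 55).
Posterior mean = 282/55 = 282/55; prior mean = 5/18 = 5/18. Difference = 282/55 − 5/18 = 4801/990.

4801/990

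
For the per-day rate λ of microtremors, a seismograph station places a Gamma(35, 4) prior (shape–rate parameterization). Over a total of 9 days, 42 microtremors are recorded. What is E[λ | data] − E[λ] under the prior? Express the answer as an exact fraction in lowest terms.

Total count 42 over total exposure 9 days.
The Gamma prior is conjugate for the Poisson rate, so λ | data ~ Gamma(35+42, 4+9) = Gamma(77, 13).
Posterior mean = 77/13 = 77/13; prior mean = 35/4 = 35/4. Difference = 77/13 − 35/4 = -147/52.

-147/52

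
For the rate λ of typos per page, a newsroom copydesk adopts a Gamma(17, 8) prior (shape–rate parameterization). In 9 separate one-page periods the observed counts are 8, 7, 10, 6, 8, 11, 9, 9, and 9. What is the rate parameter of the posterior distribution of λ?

Total count: 8 + 7 + 10 + 6 + 8 + 11 + 9 + 9 + 9 = 77.
Total exposure: 9 pages.
Gamma(α, β) with Poisson data over total exposure Σt gives posterior Gamma(α+Σx, β+Σt) = Gamma(94, 17).

17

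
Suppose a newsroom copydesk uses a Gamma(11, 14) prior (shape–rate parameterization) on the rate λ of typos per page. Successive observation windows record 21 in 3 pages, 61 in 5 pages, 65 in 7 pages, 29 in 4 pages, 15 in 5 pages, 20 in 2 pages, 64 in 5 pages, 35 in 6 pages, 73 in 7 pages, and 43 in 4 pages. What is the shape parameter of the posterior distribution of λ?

437

Total count: 21 + 61 + 65 + 29 + 15 + 20 + 64 + 35 + 73 + 43 = 426.
Total exposure: 3 + 5 + 7 + 4 + 5 + 2 + 5 + 6 + 7 + 4 = 48 pages.
Conjugate update: add total count to the shape and total exposure to the rate, giving Gamma(437, 62).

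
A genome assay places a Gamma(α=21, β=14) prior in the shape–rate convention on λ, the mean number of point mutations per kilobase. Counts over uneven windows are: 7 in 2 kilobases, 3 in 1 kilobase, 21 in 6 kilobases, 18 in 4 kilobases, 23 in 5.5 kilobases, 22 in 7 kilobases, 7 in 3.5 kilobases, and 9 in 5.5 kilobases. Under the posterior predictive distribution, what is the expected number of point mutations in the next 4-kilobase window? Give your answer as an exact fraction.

Total count: 7 + 3 + 21 + 18 + 23 + 22 + 7 + 9 = 110.
Total exposure: 2 + 1 + 6 + 4 + 5.5 + 7 + 3.5 + 5.5 = 34.5 kilobases.
By Gamma–Poisson conjugacy, the posterior is Gamma(α + Σx, β + Σt) = Gamma(21 + 110, 14 + 34.5) = Gamma(131, 97/2).
Predictive mean over a 4-kilobase window = T·E[λ|data] = 4·131/(97/2) = 1048/97.

1048/97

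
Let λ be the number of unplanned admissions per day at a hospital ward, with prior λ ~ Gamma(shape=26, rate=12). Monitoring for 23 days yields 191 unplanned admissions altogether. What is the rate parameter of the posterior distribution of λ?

Total count 191 over total exposure 23 days.
The Gamma prior is conjugate for the Poisson rate, so λ | data ~ Gamma(26+191, 12+23) = Gamma(217, 35).

35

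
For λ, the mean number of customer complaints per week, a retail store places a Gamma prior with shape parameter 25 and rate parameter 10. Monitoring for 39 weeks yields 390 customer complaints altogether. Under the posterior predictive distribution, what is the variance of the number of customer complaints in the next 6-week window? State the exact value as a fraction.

Total count 390 over total exposure 39 weeks.
Conjugate update: add total count to the shape and total exposure to the rate, giving Gamma(415, 49).
The posterior predictive for a window of length T is Negative Binomial with variance T·α'·(β'+T)/β'² = 6·415·55/2401 = 136950/2401.

136950/2401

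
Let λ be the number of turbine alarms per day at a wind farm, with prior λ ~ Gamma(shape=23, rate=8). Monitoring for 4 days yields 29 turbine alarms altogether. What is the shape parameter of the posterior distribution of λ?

52

Total count 29 over total exposure 4 days.
The Gamma prior is conjugate for the Poisson rate, so λ | data ~ Gamma(23+29, 8+4) = Gamma(52, 12).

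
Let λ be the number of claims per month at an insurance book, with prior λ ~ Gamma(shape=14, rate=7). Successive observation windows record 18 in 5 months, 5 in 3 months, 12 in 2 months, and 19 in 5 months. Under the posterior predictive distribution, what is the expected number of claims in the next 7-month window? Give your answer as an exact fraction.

Total count: 18 + 5 + 12 + 19 = 54.
Total exposure: 5 + 3 + 2 + 5 = 15 months.
Conjugate update: add total count to the shape and total exposure to the rate, giving Gamma(68, 22).
Predictive mean over a 7-month window = T·E[λ|data] = 7·68/22 = 238/11.

238/11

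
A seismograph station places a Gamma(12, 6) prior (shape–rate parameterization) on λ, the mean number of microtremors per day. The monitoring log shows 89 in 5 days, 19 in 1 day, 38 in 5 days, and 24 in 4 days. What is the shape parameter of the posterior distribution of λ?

Total count: 89 + 19 + 38 + 24 = 170.
Total exposure: 5 + 1 + 5 + 4 = 15 days.
Conjugate update: add total count to the shape and total exposure to the rate, giving Gamma(182, 21).

182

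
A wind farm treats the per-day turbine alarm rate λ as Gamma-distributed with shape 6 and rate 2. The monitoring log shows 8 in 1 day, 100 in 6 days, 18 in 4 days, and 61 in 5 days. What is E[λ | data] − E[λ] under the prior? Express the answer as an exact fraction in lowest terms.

139/18

Total count: 8 + 100 + 18 + 61 = 187.
Total exposure: 1 + 6 + 4 + 5 = 16 days.
Conjugate update: add total count to the shape and total exposure to the rate, giving Gamma(193, 18).
Posterior mean = 193/18 = 193/18; prior mean = 6/2 = 3. Difference = 193/18 − 3 = 139/18.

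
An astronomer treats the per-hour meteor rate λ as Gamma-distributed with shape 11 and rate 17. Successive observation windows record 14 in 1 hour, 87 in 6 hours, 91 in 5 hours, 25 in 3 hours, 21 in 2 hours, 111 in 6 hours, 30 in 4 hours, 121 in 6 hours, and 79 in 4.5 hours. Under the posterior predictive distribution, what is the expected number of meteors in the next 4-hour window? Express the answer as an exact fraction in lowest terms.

4720/109

Total count: 14 + 87 + 91 + 25 + 21 + 111 + 30 + 121 + 79 = 579.
Total exposure: 1 + 6 + 5 + 3 + 2 + 6 + 4 + 6 + 4.5 = 37.5 hours.
Gamma(α, β) with Poisson data over total exposure Σt gives posterior Gamma(α+Σx, β+Σt) = Gamma(590, 109/2).
Predictive mean over a 4-hour window = T·E[λ|data] = 4·590/(109/2) = 4720/109.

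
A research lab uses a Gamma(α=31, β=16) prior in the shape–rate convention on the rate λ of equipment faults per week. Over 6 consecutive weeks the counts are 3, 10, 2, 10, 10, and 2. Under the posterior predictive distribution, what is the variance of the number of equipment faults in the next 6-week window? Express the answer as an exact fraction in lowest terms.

Total count: 3 + 10 + 2 + 10 + 10 + 2 = 37.
Total exposure: 6 weeks.
Conjugate update: add total count to the shape and total exposure to the rate, giving Gamma(68, 22).
The posterior predictive for a window of length T is Negative Binomial with variance T·α'·(β'+T)/β'² = 6·68·28/484 = 2856/121.

2856/121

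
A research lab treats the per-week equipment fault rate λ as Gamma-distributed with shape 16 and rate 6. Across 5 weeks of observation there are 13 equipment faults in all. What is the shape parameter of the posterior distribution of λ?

29

Total count 13 over total exposure 5 weeks.
The Gamma prior is conjugate for the Poisson rate, so λ | data ~ Gamma(16+13, 6+5) = Gamma(29, 11).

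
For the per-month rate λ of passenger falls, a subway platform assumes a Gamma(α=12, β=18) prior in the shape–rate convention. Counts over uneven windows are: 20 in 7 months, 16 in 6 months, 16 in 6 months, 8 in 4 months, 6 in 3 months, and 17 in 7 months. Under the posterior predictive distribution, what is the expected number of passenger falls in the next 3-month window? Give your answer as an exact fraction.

Total count: 20 + 16 + 16 + 8 + 6 + 17 = 83.
Total exposure: 7 + 6 + 6 + 4 + 3 + 7 = 33 months.
The Gamma prior is conjugate for the Poisson rate, so λ | data ~ Gamma(12+83, 18+33) = Gamma(95, 51).
Predictive mean over a 3-month window = T·E[λ|data] = 3·95/51 = 95/17.

95/17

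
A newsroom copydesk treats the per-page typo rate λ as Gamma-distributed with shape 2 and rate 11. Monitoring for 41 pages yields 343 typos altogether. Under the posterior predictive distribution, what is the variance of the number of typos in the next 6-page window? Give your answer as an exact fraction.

Total count 343 over total exposure 41 pages.
Posterior: α' = 2 + 343 = 345, β' = 11 + 41 = 52.
The posterior predictive for a window of length T is Negative Binomial with variance T·α'·(β'+T)/β'² = 6·345·58/2704 = 30015/676.

30015/676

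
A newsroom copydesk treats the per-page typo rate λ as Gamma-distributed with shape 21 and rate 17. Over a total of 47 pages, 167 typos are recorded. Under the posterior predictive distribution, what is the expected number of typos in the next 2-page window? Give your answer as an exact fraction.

Total count 167 over total exposure 47 pages.
Posterior: α' = 21 + 167 = 188, β' = 17 + 47 = 64.
Predictive mean over a 2-page window = T·E[λ|data] = 2·188/64 = 47/8.

47/8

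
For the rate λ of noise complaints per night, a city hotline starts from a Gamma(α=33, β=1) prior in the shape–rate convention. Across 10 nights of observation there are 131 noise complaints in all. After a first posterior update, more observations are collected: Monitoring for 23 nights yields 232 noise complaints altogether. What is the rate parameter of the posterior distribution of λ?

Total count 131 over total exposure 10 nights.
After the first batch: Gamma(33 + 131, 1 + 10) = Gamma(164, 11).
Total count 232 over total exposure 23 nights.
After the second batch: Gamma(164 + 232, 11 + 23) = Gamma(396, 34).

34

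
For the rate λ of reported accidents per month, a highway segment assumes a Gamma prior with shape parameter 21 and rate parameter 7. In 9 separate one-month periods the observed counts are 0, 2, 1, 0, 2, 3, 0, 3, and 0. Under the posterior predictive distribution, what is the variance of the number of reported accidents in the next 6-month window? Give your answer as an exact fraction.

Total count: 0 + 2 + 1 + 0 + 2 + 3 + 0 + 3 + 0 = 11.
Total exposure: 9 months.
By Gamma–Poisson conjugacy, the posterior is Gamma(α + Σx, β + Σt) = Gamma(21 + 11, 7 + 9) = Gamma(32, 16).
The posterior predictive for a window of length T is Negative Binomial with variance T·α'·(β'+T)/β'² = 6·32·22/256 = 33/2.

33/2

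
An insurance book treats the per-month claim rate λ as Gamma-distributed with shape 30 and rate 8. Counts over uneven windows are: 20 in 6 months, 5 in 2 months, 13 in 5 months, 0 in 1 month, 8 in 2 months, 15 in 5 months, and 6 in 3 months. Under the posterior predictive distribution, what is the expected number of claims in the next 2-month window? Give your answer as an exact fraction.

Total count: 20 + 5 + 13 + 0 + 8 + 15 + 6 = 67.
Total exposure: 6 + 2 + 5 + 1 + 2 + 5 + 3 = 24 months.
Posterior: α' = 30 + 67 = 97, β' = 8 + 24 = 32.
Predictive mean over a 2-month window = T·E[λ|data] = 2·97/32 = 97/16.

97/16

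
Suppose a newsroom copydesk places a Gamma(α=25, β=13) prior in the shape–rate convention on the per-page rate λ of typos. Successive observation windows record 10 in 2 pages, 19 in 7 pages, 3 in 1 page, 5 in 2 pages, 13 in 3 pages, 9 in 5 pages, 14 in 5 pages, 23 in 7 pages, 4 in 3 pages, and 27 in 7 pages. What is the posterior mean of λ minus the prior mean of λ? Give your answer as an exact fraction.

601/715

Total count: 10 + 19 + 3 + 5 + 13 + 9 + 14 + 23 + 4 + 27 = 127.
Total exposure: 2 + 7 + 1 + 2 + 3 + 5 + 5 + 7 + 3 + 7 = 42 pages.
The Gamma prior is conjugate for the Poisson rate, so λ | data ~ Gamma(25+127, 13+42) = Gamma(152, 55).
Posterior mean = 152/55 = 152/55; prior mean = 25/13 = 25/13. Difference = 152/55 − 25/13 = 601/715.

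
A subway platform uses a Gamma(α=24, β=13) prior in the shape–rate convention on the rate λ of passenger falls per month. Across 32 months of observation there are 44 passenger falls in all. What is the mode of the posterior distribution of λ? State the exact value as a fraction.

67/45

Total count 44 over total exposure 32 months.
Gamma(α, β) with Poisson data over total exposure Σt gives posterior Gamma(α+Σx, β+Σt) = Gamma(68, 45).
Posterior mode = (α'−1)/β' = 67/45.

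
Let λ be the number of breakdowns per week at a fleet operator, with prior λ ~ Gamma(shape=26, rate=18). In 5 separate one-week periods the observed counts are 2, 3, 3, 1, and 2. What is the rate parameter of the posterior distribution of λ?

Total count: 2 + 3 + 3 + 1 + 2 = 11.
Total exposure: 5 weeks.
The Gamma prior is conjugate for the Poisson rate, so λ | data ~ Gamma(26+11, 18+5) = Gamma(37, 23).

23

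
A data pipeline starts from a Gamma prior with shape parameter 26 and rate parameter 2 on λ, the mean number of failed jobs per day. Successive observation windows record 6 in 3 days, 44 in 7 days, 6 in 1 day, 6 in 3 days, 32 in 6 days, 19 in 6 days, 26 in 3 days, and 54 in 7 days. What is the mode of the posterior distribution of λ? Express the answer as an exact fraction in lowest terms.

Total count: 6 + 44 + 6 + 6 + 32 + 19 + 26 + 54 = 193.
Total exposure: 3 + 7 + 1 + 3 + 6 + 6 + 3 + 7 = 36 days.
Posterior: α' = 26 + 193 = 219, β' = 2 + 36 = 38.
Posterior mode = (α'−1)/β' = 218/38 = 109/19.

109/19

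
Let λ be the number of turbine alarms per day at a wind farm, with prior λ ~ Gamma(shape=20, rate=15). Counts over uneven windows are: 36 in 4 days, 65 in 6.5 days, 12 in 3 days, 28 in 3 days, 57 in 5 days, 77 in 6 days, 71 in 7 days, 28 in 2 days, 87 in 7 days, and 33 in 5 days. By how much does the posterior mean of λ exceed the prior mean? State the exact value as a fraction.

2576/381

Total count: 36 + 65 + 12 + 28 + 57 + 77 + 71 + 28 + 87 + 33 = 494.
Total exposure: 4 + 6.5 + 3 + 3 + 5 + 6 + 7 + 2 + 7 + 5 = 48.5 days.
Posterior: α' = 20 + 494 = 514, β' = 15 + 48.5 = 127/2.
Posterior mean = 514/(127/2) = 1028/127; prior mean = 20/15 = 4/3. Difference = 1028/127 − 4/3 = 2576/381.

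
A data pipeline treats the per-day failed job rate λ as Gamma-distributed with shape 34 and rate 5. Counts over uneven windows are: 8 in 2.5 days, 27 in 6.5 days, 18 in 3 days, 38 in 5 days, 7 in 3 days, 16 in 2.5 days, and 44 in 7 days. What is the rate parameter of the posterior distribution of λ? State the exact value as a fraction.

69/2

Total count: 8 + 27 + 18 + 38 + 7 + 16 + 44 = 158.
Total exposure: 2.5 + 6.5 + 3 + 5 + 3 + 2.5 + 7 = 29.5 days.
By Gamma–Poisson conjugacy, the posterior is Gamma(α + Σx, β + Σt) = Gamma(34 + 158, 5 + 29.5) = Gamma(192, 69/2).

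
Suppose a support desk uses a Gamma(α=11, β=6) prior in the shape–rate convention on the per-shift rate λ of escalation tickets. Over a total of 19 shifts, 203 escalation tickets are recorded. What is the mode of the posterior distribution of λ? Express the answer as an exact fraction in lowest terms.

213/25

Total count 203 over total exposure 19 shifts.
By Gamma–Poisson conjugacy, the posterior is Gamma(α + Σx, β + Σt) = Gamma(11 + 203, 6 + 19) = Gamma(214, 25).
Posterior mode = (α'−1)/β' = 213/25.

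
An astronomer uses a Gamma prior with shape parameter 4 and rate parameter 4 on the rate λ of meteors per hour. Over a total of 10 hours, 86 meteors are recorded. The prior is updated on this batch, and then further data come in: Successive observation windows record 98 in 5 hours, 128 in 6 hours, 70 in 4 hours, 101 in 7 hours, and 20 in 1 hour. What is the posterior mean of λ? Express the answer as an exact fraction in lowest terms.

Total count 86 over total exposure 10 hours.
After the first batch: Gamma(4 + 86, 4 + 10) = Gamma(90, 14).
Total count: 98 + 128 + 70 + 101 + 20 = 417.
Total exposure: 5 + 6 + 4 + 7 + 1 = 23 hours.
After the second batch: Gamma(90 + 417, 14 + 23) = Gamma(507, 37).
Posterior mean = α'/β' = 507/37.

507/37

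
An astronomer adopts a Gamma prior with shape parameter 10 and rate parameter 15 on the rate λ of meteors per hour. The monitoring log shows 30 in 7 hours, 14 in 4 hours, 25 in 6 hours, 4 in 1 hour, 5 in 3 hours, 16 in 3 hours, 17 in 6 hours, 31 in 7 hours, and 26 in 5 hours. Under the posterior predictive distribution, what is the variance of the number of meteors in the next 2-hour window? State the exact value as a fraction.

Total count: 30 + 14 + 25 + 4 + 5 + 16 + 17 + 31 + 26 = 168.
Total exposure: 7 + 4 + 6 + 1 + 3 + 3 + 6 + 7 + 5 = 42 hours.
Gamma(α, β) with Poisson data over total exposure Σt gives posterior Gamma(α+Σx, β+Σt) = Gamma(178, 57).
The posterior predictive for a window of length T is Negative Binomial with variance T·α'·(β'+T)/β'² = 2·178·59/3249 = 21004/3249.

21004/3249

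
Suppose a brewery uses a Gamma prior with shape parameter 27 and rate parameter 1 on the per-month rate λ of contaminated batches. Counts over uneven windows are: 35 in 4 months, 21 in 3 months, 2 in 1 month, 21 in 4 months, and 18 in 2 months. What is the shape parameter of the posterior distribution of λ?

124

Total count: 35 + 21 + 2 + 21 + 18 = 97.
Total exposure: 4 + 3 + 1 + 4 + 2 = 14 months.
Posterior: α' = 27 + 97 = 124, β' = 1 + 14 = 15.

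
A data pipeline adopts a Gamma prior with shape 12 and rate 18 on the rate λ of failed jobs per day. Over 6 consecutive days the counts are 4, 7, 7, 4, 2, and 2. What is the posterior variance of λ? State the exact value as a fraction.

19/288

Total count: 4 + 7 + 7 + 4 + 2 + 2 = 26.
Total exposure: 6 days.
Posterior: α' = 12 + 26 = 38, β' = 18 + 6 = 24.
Posterior variance = α'/β'² = 38/576 = 19/288.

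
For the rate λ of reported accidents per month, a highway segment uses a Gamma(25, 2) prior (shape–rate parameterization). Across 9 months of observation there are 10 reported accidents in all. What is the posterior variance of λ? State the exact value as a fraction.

Total count 10 over total exposure 9 months.
Gamma(α, β) with Poisson data over total exposure Σt gives posterior Gamma(α+Σx, β+Σt) = Gamma(35, 11).
Posterior variance = α'/β'² = 35/121.

35/121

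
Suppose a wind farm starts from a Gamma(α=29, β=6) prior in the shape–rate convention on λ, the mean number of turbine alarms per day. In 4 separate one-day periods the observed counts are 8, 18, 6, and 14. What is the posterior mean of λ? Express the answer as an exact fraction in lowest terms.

15/2

Total count: 8 + 18 + 6 + 14 = 46.
Total exposure: 4 days.
By Gamma–Poisson conjugacy, the posterior is Gamma(α + Σx, β + Σt) = Gamma(29 + 46, 6 + 4) = Gamma(75, 10).
Posterior mean = α'/β' = 75/10 = 15/2.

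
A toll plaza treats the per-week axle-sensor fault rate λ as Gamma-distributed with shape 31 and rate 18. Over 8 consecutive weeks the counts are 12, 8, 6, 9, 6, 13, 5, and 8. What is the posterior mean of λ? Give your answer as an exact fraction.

49/13

Total count: 12 + 8 + 6 + 9 + 6 + 13 + 5 + 8 = 67.
Total exposure: 8 weeks.
Conjugate update: add total count to the shape and total exposure to the rate, giving Gamma(98, 26).
Posterior mean = α'/β' = 98/26 = 49/13.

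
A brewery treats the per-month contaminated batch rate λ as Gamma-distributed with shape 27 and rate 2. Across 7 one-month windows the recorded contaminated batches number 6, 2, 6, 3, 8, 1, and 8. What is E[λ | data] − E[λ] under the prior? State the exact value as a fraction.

Total count: 6 + 2 + 6 + 3 + 8 + 1 + 8 = 34.
Total exposure: 7 months.
The Gamma prior is conjugate for the Poisson rate, so λ | data ~ Gamma(27+34, 2+7) = Gamma(61, 9).
Posterior mean = 61/9 = 61/9; prior mean = 27/2 = 27/2. Difference = 61/9 − 27/2 = -121/18.

-121/18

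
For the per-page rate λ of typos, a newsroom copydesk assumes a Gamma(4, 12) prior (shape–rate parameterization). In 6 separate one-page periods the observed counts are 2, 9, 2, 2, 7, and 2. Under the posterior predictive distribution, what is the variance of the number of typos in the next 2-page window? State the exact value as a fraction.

280/81

Total count: 2 + 9 + 2 + 2 + 7 + 2 = 24.
Total exposure: 6 pages.
Conjugate update: add total count to the shape and total exposure to the rate, giving Gamma(28, 18).
The posterior predictive for a window of length T is Negative Binomial with variance T·α'·(β'+T)/β'² = 2·28·20/324 = 280/81.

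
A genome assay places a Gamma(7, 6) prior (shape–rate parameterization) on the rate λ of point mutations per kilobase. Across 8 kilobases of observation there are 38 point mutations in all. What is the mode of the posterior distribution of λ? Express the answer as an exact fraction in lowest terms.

22/7

Total count 38 over total exposure 8 kilobases.
Conjugate update: add total count to the shape and total exposure to the rate, giving Gamma(45, 14).
Posterior mode = (α'−1)/β' = 44/14 = 22/7.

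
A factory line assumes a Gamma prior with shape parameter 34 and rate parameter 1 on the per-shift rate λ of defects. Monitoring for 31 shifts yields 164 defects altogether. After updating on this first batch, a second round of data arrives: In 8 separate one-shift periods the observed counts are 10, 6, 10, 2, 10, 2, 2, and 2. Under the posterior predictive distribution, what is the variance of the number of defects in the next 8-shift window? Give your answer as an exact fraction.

Total count 164 over total exposure 31 shifts.
After the first batch: Gamma(34 + 164, 1 + 31) = Gamma(198, 32).
Total count: 10 + 6 + 10 + 2 + 10 + 2 + 2 + 2 = 44.
Total exposure: 8 shifts.
After the second batch: Gamma(198 + 44, 32 + 8) = Gamma(242, 40).
The posterior predictive for a window of length T is Negative Binomial with variance T·α'·(β'+T)/β'² = 8·242·48/1600 = 1452/25.

1452/25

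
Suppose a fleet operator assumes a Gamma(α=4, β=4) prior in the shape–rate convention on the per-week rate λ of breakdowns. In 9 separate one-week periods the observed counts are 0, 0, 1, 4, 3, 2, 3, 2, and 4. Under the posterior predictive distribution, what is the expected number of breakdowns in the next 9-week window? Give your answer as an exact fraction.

Total count: 0 + 0 + 1 + 4 + 3 + 2 + 3 + 2 + 4 = 19.
Total exposure: 9 weeks.
Conjugate update: add total count to the shape and total exposure to the rate, giving Gamma(23, 13).
Predictive mean over a 9-week window = T·E[λ|data] = 9·23/13 = 207/13.

207/13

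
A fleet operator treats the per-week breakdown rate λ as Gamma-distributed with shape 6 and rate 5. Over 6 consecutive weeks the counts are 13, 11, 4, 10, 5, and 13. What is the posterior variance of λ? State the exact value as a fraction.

62/121

Total count: 13 + 11 + 4 + 10 + 5 + 13 = 56.
Total exposure: 6 weeks.
Conjugate update: add total count to the shape and total exposure to the rate, giving Gamma(62, 11).
Posterior variance = α'/β'² = 62/121.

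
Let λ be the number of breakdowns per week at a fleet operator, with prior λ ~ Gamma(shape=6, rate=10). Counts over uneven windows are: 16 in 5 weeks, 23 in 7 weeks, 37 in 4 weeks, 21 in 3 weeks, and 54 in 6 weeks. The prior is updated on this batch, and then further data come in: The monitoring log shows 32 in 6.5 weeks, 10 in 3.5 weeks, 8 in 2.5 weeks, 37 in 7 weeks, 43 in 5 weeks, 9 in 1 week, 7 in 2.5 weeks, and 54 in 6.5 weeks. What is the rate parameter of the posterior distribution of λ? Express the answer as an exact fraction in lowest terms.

Total count: 16 + 23 + 37 + 21 + 54 = 151.
Total exposure: 5 + 7 + 4 + 3 + 6 = 25 weeks.
After the first batch: Gamma(6 + 151, 10 + 25) = Gamma(157, 35).
Total count: 32 + 10 + 8 + 37 + 43 + 9 + 7 + 54 = 200.
Total exposure: 6.5 + 3.5 + 2.5 + 7 + 5 + 1 + 2.5 + 6.5 = 34.5 weeks.
After the second batch: Gamma(157 + 200, 35 + 34.5) = Gamma(357, 139/2).

139/2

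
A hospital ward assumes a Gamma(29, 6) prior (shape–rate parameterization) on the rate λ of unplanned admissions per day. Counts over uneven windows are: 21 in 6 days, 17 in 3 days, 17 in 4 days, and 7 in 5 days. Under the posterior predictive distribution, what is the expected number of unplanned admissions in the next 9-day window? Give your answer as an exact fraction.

Total count: 21 + 17 + 17 + 7 = 62.
Total exposure: 6 + 3 + 4 + 5 = 18 days.
The Gamma prior is conjugate for the Poisson rate, so λ | data ~ Gamma(29+62, 6+18) = Gamma(91, 24).
Predictive mean over a 9-day window = T·E[λ|data] = 9·91/24 = 273/8.

273/8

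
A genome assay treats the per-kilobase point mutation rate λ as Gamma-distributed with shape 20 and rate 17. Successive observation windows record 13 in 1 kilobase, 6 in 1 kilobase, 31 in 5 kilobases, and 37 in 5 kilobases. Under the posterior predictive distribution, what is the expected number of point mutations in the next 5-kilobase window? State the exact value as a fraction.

Total count: 13 + 6 + 31 + 37 = 87.
Total exposure: 1 + 1 + 5 + 5 = 12 kilobases.
Posterior: α' = 20 + 87 = 107, β' = 17 + 12 = 29.
Predictive mean over a 5-kilobase window = T·E[λ|data] = 5·107/29 = 535/29.

535/29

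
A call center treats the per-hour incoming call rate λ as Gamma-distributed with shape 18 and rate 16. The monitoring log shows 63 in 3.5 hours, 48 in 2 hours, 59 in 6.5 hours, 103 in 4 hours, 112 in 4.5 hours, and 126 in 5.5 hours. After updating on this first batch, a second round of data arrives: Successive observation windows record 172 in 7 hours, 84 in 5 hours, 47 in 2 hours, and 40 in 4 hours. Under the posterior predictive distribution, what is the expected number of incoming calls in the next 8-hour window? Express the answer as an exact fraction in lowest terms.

Total count: 63 + 48 + 59 + 103 + 112 + 126 = 511.
Total exposure: 3.5 + 2 + 6.5 + 4 + 4.5 + 5.5 = 26 hours.
After the first batch: Gamma(18 + 511, 16 + 26) = Gamma(529, 42).
Total count: 172 + 84 + 47 + 40 = 343.
Total exposure: 7 + 5 + 2 + 4 = 18 hours.
After the second batch: Gamma(529 + 343, 42 + 18) = Gamma(872, 60).
Predictive mean over an 8-hour window = T·E[λ|data] = 8·872/60 = 1744/15.

1744/15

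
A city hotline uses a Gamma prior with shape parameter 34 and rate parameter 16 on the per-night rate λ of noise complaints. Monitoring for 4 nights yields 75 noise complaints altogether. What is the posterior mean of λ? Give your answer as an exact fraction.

Total count 75 over total exposure 4 nights.
Gamma(α, β) with Poisson data over total exposure Σt gives posterior Gamma(α+Σx, β+Σt) = Gamma(109, 20).
Posterior mean = α'/β' = 109/20.

109/20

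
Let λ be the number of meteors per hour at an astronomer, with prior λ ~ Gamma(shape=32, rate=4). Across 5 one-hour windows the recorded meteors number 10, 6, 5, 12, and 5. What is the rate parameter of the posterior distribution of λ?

9

Total count: 10 + 6 + 5 + 12 + 5 = 38.
Total exposure: 5 hours.
Gamma(α, β) with Poisson data over total exposure Σt gives posterior Gamma(α+Σx, β+Σt) = Gamma(70, 9).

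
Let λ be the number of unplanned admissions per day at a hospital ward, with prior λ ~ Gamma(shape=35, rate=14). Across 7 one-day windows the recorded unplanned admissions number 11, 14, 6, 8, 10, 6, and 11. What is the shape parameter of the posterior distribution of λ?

Total count: 11 + 14 + 6 + 8 + 10 + 6 + 11 = 66.
Total exposure: 7 days.
Gamma(α, β) with Poisson data over total exposure Σt gives posterior Gamma(α+Σx, β+Σt) = Gamma(101, 21).

101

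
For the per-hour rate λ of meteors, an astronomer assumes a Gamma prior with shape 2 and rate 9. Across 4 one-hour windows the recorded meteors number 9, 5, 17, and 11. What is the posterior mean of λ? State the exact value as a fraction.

44/13

Total count: 9 + 5 + 17 + 11 = 42.
Total exposure: 4 hours.
Gamma(α, β) with Poisson data over total exposure Σt gives posterior Gamma(α+Σx, β+Σt) = Gamma(44, 13).
Posterior mean = α'/β' = 44/13.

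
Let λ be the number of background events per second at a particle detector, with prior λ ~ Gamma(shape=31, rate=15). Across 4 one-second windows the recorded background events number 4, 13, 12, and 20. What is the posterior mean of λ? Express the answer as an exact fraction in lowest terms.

Total count: 4 + 13 + 12 + 20 = 49.
Total exposure: 4 seconds.
The Gamma prior is conjugate for the Poisson rate, so λ | data ~ Gamma(31+49, 15+4) = Gamma(80, 19).
Posterior mean = α'/β' = 80/19.

80/19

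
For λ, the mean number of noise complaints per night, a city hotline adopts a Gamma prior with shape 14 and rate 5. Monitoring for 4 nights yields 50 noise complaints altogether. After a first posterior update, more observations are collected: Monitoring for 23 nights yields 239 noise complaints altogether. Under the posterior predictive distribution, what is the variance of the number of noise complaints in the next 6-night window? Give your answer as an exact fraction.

Total count 50 over total exposure 4 nights.
After the first batch: Gamma(14 + 50, 5 + 4) = Gamma(64, 9).
Total count 239 over total exposure 23 nights.
After the second batch: Gamma(64 + 239, 9 + 23) = Gamma(303, 32).
The posterior predictive for a window of length T is Negative Binomial with variance T·α'·(β'+T)/β'² = 6·303·38/1024 = 17271/256.

17271/256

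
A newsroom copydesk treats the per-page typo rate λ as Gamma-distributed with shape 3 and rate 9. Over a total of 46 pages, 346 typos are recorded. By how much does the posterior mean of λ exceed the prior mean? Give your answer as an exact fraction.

Total count 346 over total exposure 46 pages.
By Gamma–Poisson conjugacy, the posterior is Gamma(α + Σx, β + Σt) = Gamma(3 + 346, 9 + 46) = Gamma(349, 55).
Posterior mean = 349/55 = 349/55; prior mean = 3/9 = 1/3. Difference = 349/55 − 1/3 = 992/165.

992/165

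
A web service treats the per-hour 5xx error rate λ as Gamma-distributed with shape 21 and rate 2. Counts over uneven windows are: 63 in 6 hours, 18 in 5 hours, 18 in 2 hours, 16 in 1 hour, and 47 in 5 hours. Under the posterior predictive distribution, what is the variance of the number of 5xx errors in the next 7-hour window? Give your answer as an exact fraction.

Total count: 63 + 18 + 18 + 16 + 47 = 162.
Total exposure: 6 + 5 + 2 + 1 + 5 = 19 hours.
Gamma(α, β) with Poisson data over total exposure Σt gives posterior Gamma(α+Σx, β+Σt) = Gamma(183, 21).
The posterior predictive for a window of length T is Negative Binomial with variance T·α'·(β'+T)/β'² = 7·183·28/441 = 244/3.

244/3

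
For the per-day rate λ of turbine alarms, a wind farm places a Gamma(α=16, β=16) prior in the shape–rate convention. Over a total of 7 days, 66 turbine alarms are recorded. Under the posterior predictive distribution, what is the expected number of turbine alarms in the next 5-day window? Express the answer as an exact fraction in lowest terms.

410/23

Total count 66 over total exposure 7 days.
Posterior: α' = 16 + 66 = 82, β' = 16 + 7 = 23.
Predictive mean over a 5-day window = T·E[λ|data] = 5·82/23 = 410/23.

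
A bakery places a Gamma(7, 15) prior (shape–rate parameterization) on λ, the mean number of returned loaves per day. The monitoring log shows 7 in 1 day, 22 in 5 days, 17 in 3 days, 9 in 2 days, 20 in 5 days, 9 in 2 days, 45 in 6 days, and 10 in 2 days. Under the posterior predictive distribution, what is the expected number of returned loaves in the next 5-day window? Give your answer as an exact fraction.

Total count: 7 + 22 + 17 + 9 + 20 + 9 + 45 + 10 = 139.
Total exposure: 1 + 5 + 3 + 2 + 5 + 2 + 6 + 2 = 26 days.
Gamma(α, β) with Poisson data over total exposure Σt gives posterior Gamma(α+Σx, β+Σt) = Gamma(146, 41).
Predictive mean over a 5-day window = T·E[λ|data] = 5·146/41 = 730/41.

730/41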